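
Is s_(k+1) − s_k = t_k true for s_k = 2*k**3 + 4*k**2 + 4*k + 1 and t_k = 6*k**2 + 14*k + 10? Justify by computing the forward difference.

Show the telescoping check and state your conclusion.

s_(k+1) = 2*k**3 + 10*k**2 + 18*k + 11
s_(k+1) − s_k = 6*k**2 + 14*k + 10
(s_(k+1) − s_k) − t_k = 0

Valid — Δs_k = t_k.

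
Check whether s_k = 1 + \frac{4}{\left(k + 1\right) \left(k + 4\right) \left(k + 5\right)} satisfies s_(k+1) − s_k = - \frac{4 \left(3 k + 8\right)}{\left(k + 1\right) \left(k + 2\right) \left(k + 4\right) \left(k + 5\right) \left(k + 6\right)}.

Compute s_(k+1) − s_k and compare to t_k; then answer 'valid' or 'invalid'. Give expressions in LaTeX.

s_(k+1) = 1 + 4/((k + 2)*(k + 5)*(k + 6))
s_(k+1) − s_k = 4*(-3*k - 8)/(k**5 + 18*k**4 + 121*k**3 + 372*k**2 + 508*k + 240)
(s_(k+1) − s_k) − t_k = 0

valid (s_(k+1) − s_k reduces to t_k)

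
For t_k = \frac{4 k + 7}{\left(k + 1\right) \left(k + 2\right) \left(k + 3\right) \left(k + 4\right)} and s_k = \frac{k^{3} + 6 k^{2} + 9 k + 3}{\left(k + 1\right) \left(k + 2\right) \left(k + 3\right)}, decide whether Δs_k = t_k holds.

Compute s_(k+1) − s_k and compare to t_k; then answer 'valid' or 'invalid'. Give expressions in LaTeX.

Valid — Δs_k = t_k.

s_(k+1) = (9*k + (k + 1)**3 + 6*(k + 1)**2 + 12)/((k + 2)*(k + 3)*(k + 4))
s_(k+1) − s_k = (4*k + 7)/(k**4 + 10*k**3 + 35*k**2 + 50*k + 24)
(s_(k+1) − s_k) − t_k = 0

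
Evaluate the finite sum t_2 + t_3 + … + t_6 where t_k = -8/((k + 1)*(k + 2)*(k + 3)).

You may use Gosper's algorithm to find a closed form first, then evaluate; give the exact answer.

Σ = -5/18

Step 1: r(k) = (k + 1)/(k + 4).
Factor: A=k + 1; B=k + 4; C=1.
Solve (k + 1)·f(k+1) − (k + 3)·f(k) = 1.
Degrees (1,1,0) ⇒ d ≤ 2.
Solving with deg f ≤ 2: f(k) = k*(k + 3)/4.
Get s_k = R·t_k = 2*k*(-k - 3)/((k + 1)*(k + 2)) with R(k) = B(k−1)f(k)/C(k) = k*(k + 3)**2/4.
Δs = -8/(k**3 + 6*k**2 + 11*k + 6), as required.
Σ_(k=2)^(6) t_k = s_(7) − s_(2) = -35/18 − (-5/3) = -5/18.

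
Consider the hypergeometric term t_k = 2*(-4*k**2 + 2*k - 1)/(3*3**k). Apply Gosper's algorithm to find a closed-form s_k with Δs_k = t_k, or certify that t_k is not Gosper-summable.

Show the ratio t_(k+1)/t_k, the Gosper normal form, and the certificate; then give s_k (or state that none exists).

s_k = 2*(2*k**2 + k + 2)/3**k

t_(k+1)/t_k = (4*k**2 + 6*k + 3)/(3*(4*k**2 - 2*k + 1)).
A = 1/3, B = 1, C = k**2 - k/2 + 1/4.
Solve (1/3)·f(k+1) − (1)·f(k) = k**2 - k/2 + 1/4.
d = 2 from the (0,0,2) case.
Solve for f: f(k) = -3*(2*k**2 + k + 2)/4 (degree 2 ≤ 2).
So s_k = (B(k−1)f/C)·t_k = (-3*(2*k**2 + k + 2)/(4*k**2 - 2*k + 1))·t_k = 2*(2*k**2 + k + 2)/3**k.
Δs = 2*(-4*k**2 + 2*k - 1)/(3*3**k), as required.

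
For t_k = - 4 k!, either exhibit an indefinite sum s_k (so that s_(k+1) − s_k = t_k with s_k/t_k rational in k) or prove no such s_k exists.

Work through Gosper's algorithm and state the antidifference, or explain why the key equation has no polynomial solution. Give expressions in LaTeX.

Ratio r(k) = k + 1.
Gosper form: A/B · C(k+1)/C(k) with A=k + 1, B=1, C=1.
Set up (k + 1)·f(k+1) − (1)·f(k) − (1) = 0.
Degrees (1,0,0) ⇒ d ≤ -1.
deg f ≤ -1 is impossible — no certificate.

not Gosper-summable; s_k does not exist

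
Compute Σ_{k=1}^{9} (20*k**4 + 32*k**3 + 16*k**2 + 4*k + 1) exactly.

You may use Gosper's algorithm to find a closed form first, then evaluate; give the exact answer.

Σ = 376209

r(k) = (20*k**4 + 112*k**3 + 232*k**2 + 212*k + 73)/(20*k**4 + 32*k**3 + 16*k**2 + 4*k + 1) after simplifying.
Gosper form: A/B · C(k+1)/C(k) with A=1, B=1, C=k**4 + 8*k**3/5 + 4*k**2/5 + k/5 + 1/20.
Set up (1)·f(k+1) − (1)·f(k) − (k**4 + 8*k**3/5 + 4*k**2/5 + k/5 + 1/20) = 0.
From deg A=0, deg B=0, deg C=4: d=5.
Coefficient equations give f(k) = k*(4*k**4 - 2*k**3 - 4*k**2 + 2*k + 1)/20.
R(k) = B(k−1)·f(k)/C(k) = k*(4*k**4 - 2*k**3 - 4*k**2 + 2*k + 1)/(20*k**4 + 32*k**3 + 16*k**2 + 4*k + 1); s_k = R·t_k = k*(4*k**4 - 2*k**3 - 4*k**2 + 2*k + 1).
Check: Δs_k = 20*k**4 + 32*k**3 + 16*k**2 + 4*k + 1. ✓
Evaluate s at k=10 and k=1: 376210 and 1; difference 376209.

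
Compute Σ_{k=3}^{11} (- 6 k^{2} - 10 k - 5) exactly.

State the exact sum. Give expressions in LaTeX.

r(k) = (6*k**2 + 22*k + 21)/(6*k**2 + 10*k + 5) after simplifying.
Take A(k)=1, B(k)=1, C(k)=k**2 + 5*k/3 + 5/6.
f must satisfy (1)·f(k+1) − (1)·f(k) = k**2 + 5*k/3 + 5/6.
Degrees (0,0,2) ⇒ d ≤ 3.
Solve for f: f(k) = k*(2*k**2 + 2*k + 1)/6 (degree 3 ≤ 3).
So s_k = (B(k−1)f/C)·t_k = (k*(2*k**2 + 2*k + 1)/(6*k**2 + 10*k + 5))·t_k = k*(-2*k**2 - 2*k - 1).
s_(k+1) − s_k = -6*k**2 - 10*k - 5 = t_k.
Evaluate s at k=12 and k=3: -3756 and -75; difference -3681.

Σ = -3681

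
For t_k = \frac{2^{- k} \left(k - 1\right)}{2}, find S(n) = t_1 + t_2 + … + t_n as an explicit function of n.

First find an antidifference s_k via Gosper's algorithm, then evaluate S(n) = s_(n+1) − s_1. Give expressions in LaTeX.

Compute t_(k+1)/t_k: get k/(2*(k - 1)).
Take A(k)=1/2, B(k)=1, C(k)=k - 1.
Set up (1/2)·f(k+1) − (1)·f(k) − (k - 1) = 0.
From deg A=0, deg B=0, deg C=1: d=1.
Match coefficients ⇒ f(k) = -2*k.
Certificate R = B(k−1)f/C = -2*k/(k - 1) gives s_k = -k/2**k.
Check: Δs_k = (k - 1)/(2*2**k). ✓
Evaluate: s_(n+1) = 2**(-n - 1)*(-n - 1); subtract s_(1) = -1/2 ⇒ S(n) = 2**(-n - 1)*(2**n - n - 1).

S(n) = 2^{- n - 1} \left(2^{n} - n - 1\right)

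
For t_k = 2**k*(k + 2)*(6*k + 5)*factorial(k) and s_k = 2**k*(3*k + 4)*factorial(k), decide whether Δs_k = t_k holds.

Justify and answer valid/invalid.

Valid — Δs_k = t_k.

s_(k+1) = 2**(k + 1)*(3*k + 7)*factorial(k + 1)
s_(k+1) − s_k = 2**k*(k + 2)*(6*k + 5)*factorial(k)
(s_(k+1) − s_k) − t_k = 0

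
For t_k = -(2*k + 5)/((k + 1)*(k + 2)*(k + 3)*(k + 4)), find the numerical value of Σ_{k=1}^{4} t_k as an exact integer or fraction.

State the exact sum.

The ratio is (k + 1)*(2*k + 7)/((k + 5)*(2*k + 5)).
Factor: A=k + 1; B=k + 5; C=k + 5/2.
Key eq: (k + 1)·f(k+1) = (k + 4)·f(k) + (k + 5/2).
From deg A=1, deg B=1, deg C=1: d=3.
A polynomial solution: f(k) = k*(k + 2)*(k + 4)/6.
Then R = B(k−1)f/C = k*(k + 2)*(k + 4)**2/(3*(2*k + 5)), so s_k = R(k)·t_k = k*(-k - 4)/(3*(k**2 + 4*k + 3)).
s_(k+1) − s_k = (-2*k - 5)/(k**4 + 10*k**3 + 35*k**2 + 50*k + 24) = t_k.
Evaluate s at k=5 and k=1: -5/16 and -5/24; difference -5/48.

Σ = -5/48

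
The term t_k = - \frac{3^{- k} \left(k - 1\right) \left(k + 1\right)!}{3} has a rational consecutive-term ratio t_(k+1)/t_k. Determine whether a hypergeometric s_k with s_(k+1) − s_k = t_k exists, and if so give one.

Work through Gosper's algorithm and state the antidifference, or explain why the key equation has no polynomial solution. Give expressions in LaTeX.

s_k = - 3^{- k} \left(k + 1\right)!

Step 1: r(k) = k*(k + 2)/(3*(k - 1)).
Gosper form: A/B · C(k+1)/C(k) with A=k/3 + 2/3, B=1, C=k - 1.
Key eq: (k/3 + 2/3)·f(k+1) = (1)·f(k) + (k - 1).
deg f ≤ 0 (via 1,0,1).
Coefficient equations give f(k) = 3.
Get s_k = R·t_k = -factorial(k + 1)/3**k with R(k) = B(k−1)f(k)/C(k) = 3/(k - 1).
Check: Δs_k = -(k - 1)*factorial(k + 1)/(3*3**k). ✓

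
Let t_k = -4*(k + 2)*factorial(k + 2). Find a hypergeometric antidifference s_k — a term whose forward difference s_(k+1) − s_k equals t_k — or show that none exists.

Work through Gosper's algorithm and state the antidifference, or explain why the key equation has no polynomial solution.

s_k = -4*factorial(k + 2)

Step 1: r(k) = (k + 3)**2/(k + 2).
Gosper form: A/B · C(k+1)/C(k) with A=k + 3, B=1, C=k + 2.
Need (k + 3)·f(k+1) − (1)·f(k) = k + 2.
deg f ≤ 0 (via 1,0,1).
Solve for f: f(k) = 1 (degree 0 ≤ 0).
So s_k = (B(k−1)f/C)·t_k = (1/(k + 2))·t_k = -4*factorial(k + 2).
Δs = -4*(k + 2)*factorial(k + 2), as required.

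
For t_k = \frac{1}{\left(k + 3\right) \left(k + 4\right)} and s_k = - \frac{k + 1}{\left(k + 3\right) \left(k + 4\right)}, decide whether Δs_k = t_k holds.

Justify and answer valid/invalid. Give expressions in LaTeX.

s_(k+1) = (-k - 2)/((k + 4)*(k + 5))
s_(k+1) − s_k = (k - 1)/(k**3 + 12*k**2 + 47*k + 60)
(s_(k+1) − s_k) − t_k = -6/(k**3 + 12*k**2 + 47*k + 60)

Invalid: residual - \frac{6}{k^{3} + 12 k^{2} + 47 k + 60} ≠ 0.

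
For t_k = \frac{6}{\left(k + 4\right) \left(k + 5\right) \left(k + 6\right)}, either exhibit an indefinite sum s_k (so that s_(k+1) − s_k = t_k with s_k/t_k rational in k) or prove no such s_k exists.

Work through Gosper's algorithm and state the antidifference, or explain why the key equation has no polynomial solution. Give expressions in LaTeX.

s_k = \frac{3 k \left(k + 9\right)}{20 \left(k + 4\right) \left(k + 5\right)}

Compute t_(k+1)/t_k: get (k + 4)/(k + 7).
Gosper form: A/B · C(k+1)/C(k) with A=k + 4, B=k + 7, C=1.
Solve (k + 4)·f(k+1) − (k + 6)·f(k) = 1.
Degrees (1,1,0) ⇒ d ≤ 2.
Solving with deg f ≤ 2: f(k) = k*(k + 9)/40.
Get s_k = R·t_k = 3*k*(k + 9)/(20*(k + 4)*(k + 5)) with R(k) = B(k−1)f(k)/C(k) = k*(k + 6)*(k + 9)/40.
s_(k+1) − s_k = 6/(k**3 + 15*k**2 + 74*k + 120) = t_k.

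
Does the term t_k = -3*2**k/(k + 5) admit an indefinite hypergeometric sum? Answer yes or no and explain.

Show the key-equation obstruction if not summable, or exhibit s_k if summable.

t_(k+1)/t_k = 2*(k + 5)/(k + 6).
Normal form (A,B,C) = (2*k + 10, k + 6, 1).
Key eq: (2*k + 10)·f(k+1) = (k + 5)·f(k) + (1).
d = -1 from the (1,1,0) case.
deg f ≤ -1 is impossible — no certificate.

No — key equation has no polynomial f.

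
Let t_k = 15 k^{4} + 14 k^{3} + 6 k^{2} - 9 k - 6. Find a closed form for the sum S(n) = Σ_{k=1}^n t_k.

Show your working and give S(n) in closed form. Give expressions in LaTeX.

S(n) = n \left(3 n^{4} + 11 n^{3} + 14 n^{2} + 2 n - 10\right)

Ratio r(k) = (15*k**4 + 74*k**3 + 138*k**2 + 105*k + 20)/(15*k**4 + 14*k**3 + 6*k**2 - 9*k - 6).
A = 1, B = 1, C = k**4 + 14*k**3/15 + 2*k**2/5 - 3*k/5 - 2/5.
Set up (1)·f(k+1) − (1)·f(k) − (k**4 + 14*k**3/15 + 2*k**2/5 - 3*k/5 - 2/5) = 0.
d = 5 from the (0,0,4) case.
Coefficient equations give f(k) = k*(3*k**4 - 4*k**3 - 4*k - 1)/15.
So s_k = (B(k−1)f/C)·t_k = (k*(3*k**4 - 4*k**3 - 4*k - 1)/(15*k**4 + 14*k**3 + 6*k**2 - 9*k - 6))·t_k = k*(3*k**4 - 4*k**3 - 4*k - 1).
s_(k+1) − s_k = 15*k**4 + 14*k**3 + 6*k**2 - 9*k - 6 = t_k.
Σ_(k=1)^n t_k = s_(n+1) − s_(1) = (3*n**5 + 11*n**4 + 14*n**3 + 2*n**2 - 10*n - 6) − (-6), i.e. n*(3*n**4 + 11*n**3 + 14*n**2 + 2*n - 10).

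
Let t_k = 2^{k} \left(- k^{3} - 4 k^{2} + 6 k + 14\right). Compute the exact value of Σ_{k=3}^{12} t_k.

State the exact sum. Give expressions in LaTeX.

The ratio is 2*(k**3 + 7*k**2 + 5*k - 15)/(k**3 + 4*k**2 - 6*k - 14).
Gosper form: A/B · C(k+1)/C(k) with A=2, B=1, C=k**3 + 4*k**2 - 6*k - 14.
Solve (2)·f(k+1) − (1)·f(k) = k**3 + 4*k**2 - 6*k - 14.
Degrees (0,0,3) ⇒ d ≤ 3.
Coefficient equations give f(k) = k**3 - 2*k**2 - 4*k - 4.
Certificate R = B(k−1)f/C = (k**3 - 2*k**2 - 4*k - 4)/(k**3 + 4*k**2 - 6*k - 14) gives s_k = 2**k*(-k**3 + 2*k**2 + 4*k + 4).
Check: Δs_k = 2**k*(-k**3 - 4*k**2 + 6*k + 14). ✓
Σ_(k=3)^(12) t_k = s_(13) − s_(3) = -14770176 − (56) = -14770232.

Σ = -14770232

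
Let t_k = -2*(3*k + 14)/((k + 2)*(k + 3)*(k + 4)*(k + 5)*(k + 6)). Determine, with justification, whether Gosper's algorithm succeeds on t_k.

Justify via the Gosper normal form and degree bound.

Yes. s_k = k*(-k**2 - 10*k - 31)/(15*(k**3 + 10*k**2 + 31*k + 30)).

Step 1: r(k) = (k + 2)*(3*k + 17)/((k + 7)*(3*k + 14)).
A = k + 2, B = k + 7, C = k + 14/3.
Solve (k + 2)·f(k+1) − (k + 6)·f(k) = k + 14/3.
From deg A=1, deg B=1, deg C=1: d=4.
Solving with deg f ≤ 4: f(k) = k*(k + 4)*(k**2 + 10*k + 31)/90.
Get s_k = R·t_k = k*(-k**2 - 10*k - 31)/(15*(k**3 + 10*k**2 + 31*k + 30)) with R(k) = B(k−1)f(k)/C(k) = k*(k + 4)*(k + 6)*(k**2 + 10*k + 31)/(30*(3*k + 14)).
Check: Δs_k = 2*(-3*k - 14)/(k**5 + 20*k**4 + 155*k**3 + 580*k**2 + 1044*k + 720). ✓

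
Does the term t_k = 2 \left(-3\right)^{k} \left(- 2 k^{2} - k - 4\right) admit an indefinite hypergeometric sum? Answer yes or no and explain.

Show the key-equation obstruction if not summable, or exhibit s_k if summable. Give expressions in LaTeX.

Yes. s_k = \left(-3\right)^{k} \left(k^{2} - k + 2\right).

The ratio is 3*(-2*k**2 - 5*k - 7)/(2*k**2 + k + 4).
Normal form (A,B,C) = (-3, 1, k**2 + k/2 + 2).
f must satisfy (-3)·f(k+1) − (1)·f(k) = k**2 + k/2 + 2.
deg f ≤ 2 (via 0,0,2).
Coefficient equations give f(k) = -(k**2 - k + 2)/4.
Then R = B(k−1)f/C = -(k**2 - k + 2)/(2*(2*k**2 + k + 4)), so s_k = R(k)·t_k = (-3)**k*(k**2 - k + 2).
Check: Δs_k = 2*(-3)**k*(-2*k**2 - k - 4). ✓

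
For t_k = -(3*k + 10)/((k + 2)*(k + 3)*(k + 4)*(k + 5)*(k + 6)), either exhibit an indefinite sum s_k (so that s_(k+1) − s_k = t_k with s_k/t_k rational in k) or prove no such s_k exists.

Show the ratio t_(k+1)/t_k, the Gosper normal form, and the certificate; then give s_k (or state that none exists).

t_(k+1)/t_k = (k + 2)*(3*k + 13)/((k + 7)*(3*k + 10)).
So A=k + 2 and B=k + 7, with C=k + 10/3.
Solve (k + 2)·f(k+1) − (k + 6)·f(k) = k + 10/3.
deg f ≤ 4 (via 1,1,1).
Match coefficients ⇒ f(k) = k*(k + 3)*(k**2 + 11*k + 38)/120.
Get s_k = R·t_k = k*(-k**2 - 11*k - 38)/(40*(k**3 + 11*k**2 + 38*k + 40)) with R(k) = B(k−1)f(k)/C(k) = k*(k + 3)*(k + 6)*(k**2 + 11*k + 38)/(40*(3*k + 10)).
Check: Δs_k = (-3*k - 10)/(k**5 + 20*k**4 + 155*k**3 + 580*k**2 + 1044*k + 720). ✓

s_k = k*(-k**2 - 11*k - 38)/(40*(k**3 + 11*k**2 + 38*k + 40))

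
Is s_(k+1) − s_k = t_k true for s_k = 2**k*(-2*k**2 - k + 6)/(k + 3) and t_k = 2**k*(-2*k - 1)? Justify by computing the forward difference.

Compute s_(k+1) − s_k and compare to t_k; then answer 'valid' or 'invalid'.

Invalid: residual 2**k*(2*k**2 + 5*k + 6)/(k**2 + 7*k + 12) ≠ 0.

s_(k+1) = 2**(k + 1)*(-k - 2*(k + 1)**2 + 5)/(k + 4)
s_(k+1) − s_k = 2**k*(-2*k**3 - 13*k**2 - 26*k - 6)/(k**2 + 7*k + 12)
(s_(k+1) − s_k) − t_k = 2**k*(2*k**2 + 5*k + 6)/(k**2 + 7*k + 12)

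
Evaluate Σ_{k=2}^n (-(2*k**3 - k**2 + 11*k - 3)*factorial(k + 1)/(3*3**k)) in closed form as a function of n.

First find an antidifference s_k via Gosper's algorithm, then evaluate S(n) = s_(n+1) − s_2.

Step 1: r(k) = (k + 2)*(11*k + 2*(k + 1)**3 - (k + 1)**2 + 8)/(3*(2*k**3 - k**2 + 11*k - 3)).
Factor: A=k/3 + 2/3; B=1; C=k**3 - k**2/2 + 11*k/2 - 3/2.
Set up (k/3 + 2/3)·f(k+1) − (1)·f(k) − (k**3 - k**2/2 + 11*k/2 - 3/2) = 0.
deg f ≤ 2 (via 1,0,3).
Match coefficients ⇒ f(k) = 3*(k - 1)*(2*k - 1)/2.
R(k) = B(k−1)·f(k)/C(k) = 3*(k - 1)*(2*k - 1)/(2*k**3 - k**2 + 11*k - 3); s_k = R·t_k = -(k - 1)*(2*k - 1)*factorial(k + 1)/3**k.
s_(k+1) − s_k = -(2*k**3 - k**2 + 11*k - 3)*factorial(k + 1)/(3*3**k) = t_k.
Evaluate: s_(n+1) = -3**(-n - 1)*n*(2*n + 1)*factorial(n + 2); subtract s_(2) = -2 ⇒ S(n) = (6*3**n - 2*n**4*factorial(n) - 7*n**3*factorial(n) - 7*n**2*factorial(n) - 2*n*factorial(n))/(3*3**n).

S(n) = (6*3**n - 2*n**4*factorial(n) - 7*n**3*factorial(n) - 7*n**2*factorial(n) - 2*n*factorial(n))/(3*3**n)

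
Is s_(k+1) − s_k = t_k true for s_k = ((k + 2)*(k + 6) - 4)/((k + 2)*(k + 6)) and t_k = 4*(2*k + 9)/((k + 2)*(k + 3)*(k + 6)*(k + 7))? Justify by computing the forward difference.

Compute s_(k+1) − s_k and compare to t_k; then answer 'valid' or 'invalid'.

Valid: the claim telescopes to t_k.

s_(k+1) = ((k + 3)*(k + 7) - 4)/((k + 3)*(k + 7))
s_(k+1) − s_k = 4*(2*k + 9)/(k**4 + 18*k**3 + 113*k**2 + 288*k + 252)
(s_(k+1) − s_k) − t_k = 0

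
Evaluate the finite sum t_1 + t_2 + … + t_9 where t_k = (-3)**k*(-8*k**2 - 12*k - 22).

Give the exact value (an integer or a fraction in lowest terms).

Σ = 12046014

t_(k+1)/t_k = 3*(-4*k**2 - 14*k - 21)/(4*k**2 + 6*k + 11).
Take A(k)=-3, B(k)=1, C(k)=k**2 + 3*k/2 + 11/4.
Key eq: (-3)·f(k+1) = (1)·f(k) + (k**2 + 3*k/2 + 11/4).
Bound: deg f ≤ 2.
Solving with deg f ≤ 2: f(k) = -(k**2 + 2)/4.
So s_k = (B(k−1)f/C)·t_k = (-(k**2 + 2)/(4*k**2 + 6*k + 11))·t_k = 2*(-3)**k*(k**2 + 2).
s_(k+1) − s_k = (-3)**k*(-8*k**2 - 12*k - 22) = t_k.
Telescoping: Σ = s_(10) − s_(1) = 12045996 − (-18) = 12046014.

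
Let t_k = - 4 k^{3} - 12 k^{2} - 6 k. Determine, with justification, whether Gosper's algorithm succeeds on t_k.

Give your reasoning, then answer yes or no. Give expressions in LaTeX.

Yes. s_k = k \left(- k^{3} - 2 k^{2} + 2 k + 1\right).

Step 1: r(k) = (2*k**3 + 12*k**2 + 21*k + 11)/(k*(2*k**2 + 6*k + 3)).
Gosper form: A/B · C(k+1)/C(k) with A=1, B=1, C=k**3 + 3*k**2 + 3*k/2.
Key eq: (1)·f(k+1) = (1)·f(k) + (k**3 + 3*k**2 + 3*k/2).
From deg A=0, deg B=0, deg C=3: d=4.
Solving with deg f ≤ 4: f(k) = k*(k - 1)*(k**2 + 3*k + 1)/4.
So s_k = (B(k−1)f/C)·t_k = ((k - 1)*(k**2 + 3*k + 1)/(2*(2*k**2 + 6*k + 3)))·t_k = k*(-k**3 - 2*k**2 + 2*k + 1).
s_(k+1) − s_k = 2*k*(-2*k**2 - 6*k - 3) = t_k.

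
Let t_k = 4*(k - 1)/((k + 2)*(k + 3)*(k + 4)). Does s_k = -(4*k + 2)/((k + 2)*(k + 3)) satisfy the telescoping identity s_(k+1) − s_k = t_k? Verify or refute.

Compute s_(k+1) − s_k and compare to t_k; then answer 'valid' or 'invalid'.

s_(k+1) = 2*(-2*k - 3)/((k + 3)*(k + 4))
s_(k+1) − s_k = 4*(k - 1)/(k**3 + 9*k**2 + 26*k + 24)
(s_(k+1) − s_k) − t_k = 0

valid; difference matches t_k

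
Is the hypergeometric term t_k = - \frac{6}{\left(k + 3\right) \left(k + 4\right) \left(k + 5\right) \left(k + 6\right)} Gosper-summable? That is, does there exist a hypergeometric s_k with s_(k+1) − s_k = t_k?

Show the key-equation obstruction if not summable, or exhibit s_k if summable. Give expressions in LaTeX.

Yes. s_k = \frac{k \left(- k^{2} - 12 k - 47\right)}{30 \left(k + 3\right) \left(k + 4\right) \left(k + 5\right)}.

Compute t_(k+1)/t_k: get (k + 3)/(k + 7).
Gosper form: A/B · C(k+1)/C(k) with A=k + 3, B=k + 7, C=1.
Need (k + 3)·f(k+1) − (k + 6)·f(k) = 1.
deg f ≤ 3 (via 1,1,0).
Solving with deg f ≤ 3: f(k) = k*(k**2 + 12*k + 47)/180.
Then R = B(k−1)f/C = k*(k + 6)*(k**2 + 12*k + 47)/180, so s_k = R(k)·t_k = k*(-k**2 - 12*k - 47)/(30*(k + 3)*(k + 4)*(k + 5)).
Δs = -6/(k**4 + 18*k**3 + 119*k**2 + 342*k + 360), as required.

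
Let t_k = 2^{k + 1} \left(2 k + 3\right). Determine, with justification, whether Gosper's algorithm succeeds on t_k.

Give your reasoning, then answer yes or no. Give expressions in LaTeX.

Step 1: r(k) = 2*(2*k + 5)/(2*k + 3).
Normal form (A,B,C) = (2, 1, k + 3/2).
Need (2)·f(k+1) − (1)·f(k) = k + 3/2.
From deg A=0, deg B=0, deg C=1: d=1.
Coefficient equations give f(k) = (2*k - 1)/2.
So s_k = (B(k−1)f/C)·t_k = ((2*k - 1)/(2*k + 3))·t_k = 2**(k + 1)*(2*k - 1).
Δs = 2**(k + 1)*(2*k + 3), as required.

Yes. s_k = 2^{k + 1} \left(2 k - 1\right).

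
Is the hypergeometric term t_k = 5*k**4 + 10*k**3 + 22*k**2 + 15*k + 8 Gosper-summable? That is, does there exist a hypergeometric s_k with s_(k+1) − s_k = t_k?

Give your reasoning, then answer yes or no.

r(k) = (5*k**4 + 30*k**3 + 82*k**2 + 109*k + 60)/(5*k**4 + 10*k**3 + 22*k**2 + 15*k + 8) after simplifying.
A = 1, B = 1, C = k**4 + 2*k**3 + 22*k**2/5 + 3*k + 8/5.
f must satisfy (1)·f(k+1) − (1)·f(k) = k**4 + 2*k**3 + 22*k**2/5 + 3*k + 8/5.
From deg A=0, deg B=0, deg C=4: d=5.
A polynomial solution: f(k) = k*(k**4 + 4*k**2 - k + 4)/5.
Certificate R = B(k−1)f/C = k*(k**4 + 4*k**2 - k + 4)/(5*k**4 + 10*k**3 + 22*k**2 + 15*k + 8) gives s_k = k*(k**4 + 4*k**2 - k + 4).
Verify: 5*k**4 + 10*k**3 + 22*k**2 + 15*k + 8 matches t_k.

Yes. s_k = k*(k**4 + 4*k**2 - k + 4).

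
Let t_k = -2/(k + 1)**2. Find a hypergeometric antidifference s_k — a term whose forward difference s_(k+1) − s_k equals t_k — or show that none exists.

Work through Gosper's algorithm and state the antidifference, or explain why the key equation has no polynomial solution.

not Gosper-summable; s_k does not exist

Step 1: r(k) = (k + 1)**2/(k + 2)**2.
Gosper form: A/B · C(k+1)/C(k) with A=k**2 + 2*k + 1, B=k**2 + 4*k + 4, C=1.
f must satisfy (k**2 + 2*k + 1)·f(k+1) − (k**2 + 2*k + 1)·f(k) = 1.
From deg A=2, deg B=2, deg C=0: d=0.
Put f(k) = c0: A·f(k+1) − B(k−1)·f(k) − C = -1; need -1 = 0 — inconsistent ⇒ no f, not summable.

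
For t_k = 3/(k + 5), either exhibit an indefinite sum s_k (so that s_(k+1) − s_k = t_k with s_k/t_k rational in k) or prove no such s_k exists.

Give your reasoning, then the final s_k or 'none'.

t_(k+1)/t_k = (k + 5)/(k + 6).
Take A(k)=k + 5, B(k)=k + 6, C(k)=1.
Set up (k + 5)·f(k+1) − (k + 5)·f(k) − (1) = 0.
deg f ≤ 0 (via 1,1,0).
Generic f = c0 gives residual -1; -1 = 0 cannot hold, so t_k is not Gosper-summable.

none (Gosper's algorithm certifies no s_k)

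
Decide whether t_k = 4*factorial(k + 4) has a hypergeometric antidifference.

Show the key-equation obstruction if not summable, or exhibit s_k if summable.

No. Not Gosper-summable.

Step 1: r(k) = k + 5.
Normal form (A,B,C) = (k + 5, 1, 1).
Need (k + 5)·f(k+1) − (1)·f(k) = 1.
Degrees (1,0,0) ⇒ d ≤ -1.
deg f ≤ -1 is impossible — no certificate.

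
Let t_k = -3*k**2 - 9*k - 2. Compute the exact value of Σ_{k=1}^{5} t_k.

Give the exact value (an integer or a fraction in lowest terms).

r(k) = (3*k**2 + 15*k + 14)/(3*k**2 + 9*k + 2) after simplifying.
Factor: A=1; B=1; C=k**2 + 3*k + 2/3.
Need (1)·f(k+1) − (1)·f(k) = k**2 + 3*k + 2/3.
From deg A=0, deg B=0, deg C=2: d=3.
Solve for f: f(k) = k*(k**2 + 3*k - 2)/3 (degree 3 ≤ 3).
So s_k = (B(k−1)f/C)·t_k = (k*(k**2 + 3*k - 2)/(3*k**2 + 9*k + 2))·t_k = k*(-k**2 - 3*k + 2).
s_(k+1) − s_k = -3*k**2 - 9*k - 2 = t_k.
Σ_(k=1)^(5) t_k = s_(6) − s_(1) = -312 − (-2) = -310.

Σ = -310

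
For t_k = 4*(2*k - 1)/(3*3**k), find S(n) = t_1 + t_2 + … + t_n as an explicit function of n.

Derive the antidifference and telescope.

Ratio r(k) = (2*k + 1)/(3*(2*k - 1)).
Normal form (A,B,C) = (1/3, 1, k - 1/2).
Set up (1/3)·f(k+1) − (1)·f(k) − (k - 1/2) = 0.
d = 1 from the (0,0,1) case.
Coefficient equations give f(k) = -3*k/2.
So s_k = (B(k−1)f/C)·t_k = (-3*k/(2*k - 1))·t_k = -4*k/3**k.
s_(k+1) − s_k = 4*(2*k - 1)/(3*3**k) = t_k.
Σ_(k=1)^n t_k = s_(n+1) − s_(1) = (4*3**(-n - 1)*(-n - 1)) − (-4/3), i.e. 4*3**(-n - 1)*(3**n - n - 1).

S(n) = 4*3**(-n - 1)*(3**n - n - 1)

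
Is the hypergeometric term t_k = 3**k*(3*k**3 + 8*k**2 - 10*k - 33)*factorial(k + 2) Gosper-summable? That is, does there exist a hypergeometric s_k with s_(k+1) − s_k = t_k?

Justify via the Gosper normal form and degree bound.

Step 1: r(k) = 3*(3*k**4 + 26*k**3 + 66*k**2 + 13*k - 96)/(3*k**3 + 8*k**2 - 10*k - 33).
Take A(k)=3*k + 9, B(k)=1, C(k)=k**3 + 8*k**2/3 - 10*k/3 - 11.
Key eq: (3*k + 9)·f(k+1) = (1)·f(k) + (k**3 + 8*k**2/3 - 10*k/3 - 11).
Bound: deg f ≤ 2.
Solving with deg f ≤ 2: f(k) = (k - 3)*(k + 1)/3.
Then R = B(k−1)f/C = (k - 3)*(k + 1)/(3*k**3 + 8*k**2 - 10*k - 33), so s_k = R(k)·t_k = 3**k*(k - 3)*(k + 1)*factorial(k + 2).
Δs = 3**k*(3*k**3 + 8*k**2 - 10*k - 33)*factorial(k + 2), as required.

Yes. s_k = 3**k*(k - 3)*(k + 1)*factorial(k + 2).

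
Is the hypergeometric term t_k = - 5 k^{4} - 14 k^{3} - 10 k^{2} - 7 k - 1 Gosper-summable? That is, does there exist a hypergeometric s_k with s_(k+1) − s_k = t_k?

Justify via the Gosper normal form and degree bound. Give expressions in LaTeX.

Ratio r(k) = (5*k**4 + 34*k**3 + 82*k**2 + 89*k + 37)/(5*k**4 + 14*k**3 + 10*k**2 + 7*k + 1).
Gosper form: A/B · C(k+1)/C(k) with A=1, B=1, C=k**4 + 14*k**3/5 + 2*k**2 + 7*k/5 + 1/5.
Key eq: (1)·f(k+1) = (1)·f(k) + (k**4 + 14*k**3/5 + 2*k**2 + 7*k/5 + 1/5).
deg f ≤ 5 (via 0,0,4).
Solving with deg f ≤ 5: f(k) = k*(k**4 + k**3 - 2*k**2 + 2*k - 1)/5.
Certificate R = B(k−1)f/C = k*(k**4 + k**3 - 2*k**2 + 2*k - 1)/(5*k**4 + 14*k**3 + 10*k**2 + 7*k + 1) gives s_k = k*(-k**4 - k**3 + 2*k**2 - 2*k + 1).
Check: Δs_k = -5*k**4 - 14*k**3 - 10*k**2 - 7*k - 1. ✓

Yes. s_k = k \left(- k^{4} - k^{3} + 2 k^{2} - 2 k + 1\right).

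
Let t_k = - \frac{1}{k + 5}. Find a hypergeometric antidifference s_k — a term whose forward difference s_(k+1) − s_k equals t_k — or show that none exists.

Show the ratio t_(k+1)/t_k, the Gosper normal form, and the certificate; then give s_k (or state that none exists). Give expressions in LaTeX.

Step 1: r(k) = (k + 5)/(k + 6).
So A=k + 5 and B=k + 6, with C=1.
Key eq: (k + 5)·f(k+1) = (k + 5)·f(k) + (1).
Degrees (1,1,0) ⇒ d ≤ 0.
Put f(k) = c0: A·f(k+1) − B(k−1)·f(k) − C = -1; need -1 = 0 — inconsistent ⇒ no f, not summable.

not Gosper-summable; s_k does not exist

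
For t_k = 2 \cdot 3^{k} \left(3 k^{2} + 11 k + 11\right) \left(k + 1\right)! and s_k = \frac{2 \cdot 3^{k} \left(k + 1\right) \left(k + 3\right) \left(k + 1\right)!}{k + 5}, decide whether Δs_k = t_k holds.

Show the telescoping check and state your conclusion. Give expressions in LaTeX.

Invalid: residual - \frac{4 \cdot 3^{k} \left(3 k^{3} + 26 k^{2} + 65 k + 54\right) \left(k + 1\right)!}{\left(k + 5\right) \left(k + 6\right)} ≠ 0.

s_(k+1) = 6*3**k*(k + 2)*(k + 4)*factorial(k + 2)/(k + 6)
s_(k+1) − s_k = 2*3**k*(3*k**4 + 38*k**3 + 170*k**2 + 321*k + 222)*factorial(k + 1)/((k + 5)*(k + 6))
(s_(k+1) − s_k) − t_k = -4*3**k*(3*k**3 + 26*k**2 + 65*k + 54)*factorial(k + 1)/((k + 5)*(k + 6))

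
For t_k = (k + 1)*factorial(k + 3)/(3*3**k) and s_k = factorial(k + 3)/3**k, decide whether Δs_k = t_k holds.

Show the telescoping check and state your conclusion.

s_(k+1) = factorial(k + 4)/(3*3**k)
s_(k+1) − s_k = (k + 1)*factorial(k + 3)/(3*3**k)
(s_(k+1) − s_k) − t_k = 0

valid (s_(k+1) − s_k reduces to t_k)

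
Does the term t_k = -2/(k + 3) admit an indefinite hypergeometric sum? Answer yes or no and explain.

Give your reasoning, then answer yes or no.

No — key equation has no polynomial f.

t_(k+1)/t_k = (k + 3)/(k + 4).
Factor: A=k + 3; B=k + 4; C=1.
f must satisfy (k + 3)·f(k+1) − (k + 3)·f(k) = 1.
deg f ≤ 0 (via 1,1,0).
Generic f = c0 gives residual -1; -1 = 0 cannot hold, so t_k is not Gosper-summable.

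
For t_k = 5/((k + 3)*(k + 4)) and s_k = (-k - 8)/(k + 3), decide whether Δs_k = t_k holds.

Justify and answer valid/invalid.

s_(k+1) = (-k - 9)/(k + 4)
s_(k+1) − s_k = 5/(k**2 + 7*k + 12)
(s_(k+1) − s_k) − t_k = 0

valid (s_(k+1) − s_k reduces to t_k)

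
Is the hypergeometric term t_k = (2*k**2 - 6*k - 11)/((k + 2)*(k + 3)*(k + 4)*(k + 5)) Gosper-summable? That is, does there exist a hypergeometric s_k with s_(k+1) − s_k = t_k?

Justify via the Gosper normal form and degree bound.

Ratio r(k) = (k + 2)*(6*k - 2*(k + 1)**2 + 17)/((k + 6)*(-2*k**2 + 6*k + 11)).
Gosper form: A/B · C(k+1)/C(k) with A=k + 2, B=k + 6, C=k**2 - 3*k - 11/2.
Solve (k + 2)·f(k+1) − (k + 5)·f(k) = k**2 - 3*k - 11/2.
Degrees (1,1,2) ⇒ d ≤ 3.
Solve for f: f(k) = -k*(k**2 + 57*k + 74)/48 (degree 3 ≤ 3).
Certificate R = B(k−1)f/C = -k*(k + 5)*(k**2 + 57*k + 74)/(24*(2*k**2 - 6*k - 11)) gives s_k = k*(-k**2 - 57*k - 74)/(24*(k + 2)*(k + 3)*(k + 4)).
Check: Δs_k = (2*k**2 - 6*k - 11)/(k**4 + 14*k**3 + 71*k**2 + 154*k + 120). ✓

Yes. s_k = k*(-k**2 - 57*k - 74)/(24*(k + 2)*(k + 3)*(k + 4)).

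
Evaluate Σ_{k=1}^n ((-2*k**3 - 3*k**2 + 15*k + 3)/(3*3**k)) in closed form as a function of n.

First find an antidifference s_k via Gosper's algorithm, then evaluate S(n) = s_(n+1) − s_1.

S(n) = 3**(-n - 1)*n*(n**2 + 6*n + 6)

r(k) = (2*k**3 + 9*k**2 - 3*k - 13)/(3*(2*k**3 + 3*k**2 - 15*k - 3)) after simplifying.
Normal form (A,B,C) = (1/3, 1, k**3 + 3*k**2/2 - 15*k/2 - 3/2).
Key eq: (1/3)·f(k+1) = (1)·f(k) + (k**3 + 3*k**2/2 - 15*k/2 - 3/2).
deg f ≤ 3 (via 0,0,3).
Solve for f: f(k) = -3*(k - 1)*(k**2 + 4*k + 1)/2 (degree 3 ≤ 3).
R(k) = B(k−1)·f(k)/C(k) = -3*(k - 1)*(k**2 + 4*k + 1)/(2*k**3 + 3*k**2 - 15*k - 3); s_k = R·t_k = (k**3 + 3*k**2 - 3*k - 1)/3**k.
s_(k+1) − s_k = (-2*k**3 - 3*k**2 + 15*k + 3)/(3*3**k) = t_k.
Telescope: S(n) = s_(n+1) − s_(1) = 3**(-n - 1)*n*(n**2 + 6*n + 6) − (0) = 3**(-n - 1)*n*(n**2 + 6*n + 6).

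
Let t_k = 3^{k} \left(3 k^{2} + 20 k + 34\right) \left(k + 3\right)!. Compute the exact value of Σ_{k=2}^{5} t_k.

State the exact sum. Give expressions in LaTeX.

Σ = 2116311840

Step 1: r(k) = 3*(3*k**3 + 38*k**2 + 161*k + 228)/(3*k**2 + 20*k + 34).
Factor: A=3*k + 12; B=1; C=k**2 + 20*k/3 + 34/3.
f must satisfy (3*k + 12)·f(k+1) − (1)·f(k) = k**2 + 20*k/3 + 34/3.
deg f ≤ 1 (via 1,0,2).
Match coefficients ⇒ f(k) = (k + 2)/3.
Then R = B(k−1)f/C = (k + 2)/(3*k**2 + 20*k + 34), so s_k = R(k)·t_k = 3**k*(k + 2)*factorial(k + 3).
Verify: 3**k*(3*k**2 + 20*k + 34)*factorial(k + 3) matches t_k.
Σ_(k=2)^(5) t_k = s_(6) − s_(2) = 2116316160 − (4320) = 2116311840.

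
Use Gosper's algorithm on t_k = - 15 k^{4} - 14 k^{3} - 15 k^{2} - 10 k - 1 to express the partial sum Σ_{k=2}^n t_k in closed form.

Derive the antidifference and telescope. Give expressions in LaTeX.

t_(k+1)/t_k = (15*k**4 + 74*k**3 + 147*k**2 + 142*k + 55)/(15*k**4 + 14*k**3 + 15*k**2 + 10*k + 1).
Gosper form: A/B · C(k+1)/C(k) with A=1, B=1, C=k**4 + 14*k**3/15 + k**2 + 2*k/3 + 1/15.
Solve (1)·f(k+1) − (1)·f(k) = k**4 + 14*k**3/15 + k**2 + 2*k/3 + 1/15.
d = 5 from the (0,0,4) case.
Solve for f: f(k) = k*(3*k**4 - 4*k**3 + 3*k**2 + k - 2)/15 (degree 5 ≤ 5).
R(k) = B(k−1)·f(k)/C(k) = k*(3*k**4 - 4*k**3 + 3*k**2 + k - 2)/(15*k**4 + 14*k**3 + 15*k**2 + 10*k + 1); s_k = R·t_k = k*(-3*k**4 + 4*k**3 - 3*k**2 - k + 2).
Δs = -15*k**4 - 14*k**3 - 15*k**2 - 10*k - 1, as required.
Telescope: S(n) = s_(n+1) − s_(2) = -3*n**5 - 11*n**4 - 17*n**3 - 16*n**2 - 8*n - 1 − (-56) = -3*n**5 - 11*n**4 - 17*n**3 - 16*n**2 - 8*n + 55.

S(n) = - 3 n^{5} - 11 n^{4} - 17 n^{3} - 16 n^{2} - 8 n + 55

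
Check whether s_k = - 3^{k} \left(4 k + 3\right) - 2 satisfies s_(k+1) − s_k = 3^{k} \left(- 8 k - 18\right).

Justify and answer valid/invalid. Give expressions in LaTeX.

valid; difference matches t_k

s_(k+1) = -3*3**k*(4*k + 7) - 2
s_(k+1) − s_k = 3**k*(-8*k - 18)
(s_(k+1) − s_k) − t_k = 0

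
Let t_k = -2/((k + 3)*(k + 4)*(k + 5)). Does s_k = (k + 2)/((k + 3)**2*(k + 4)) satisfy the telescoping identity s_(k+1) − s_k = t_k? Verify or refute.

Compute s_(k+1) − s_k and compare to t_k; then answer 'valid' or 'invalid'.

s_(k+1) = (k + 3)/((k + 4)**2*(k + 5))
s_(k+1) − s_k = (-(k + 2)*(k + 4)*(k + 5) + (k + 3)**3)/((k + 3)**2*(k + 4)**2*(k + 5))
(s_(k+1) − s_k) − t_k = (3*k + 11)/(k**5 + 19*k**4 + 143*k**3 + 533*k**2 + 984*k + 720)

Invalid: residual (3*k + 11)/(k**5 + 19*k**4 + 143*k**3 + 533*k**2 + 984*k + 720) ≠ 0.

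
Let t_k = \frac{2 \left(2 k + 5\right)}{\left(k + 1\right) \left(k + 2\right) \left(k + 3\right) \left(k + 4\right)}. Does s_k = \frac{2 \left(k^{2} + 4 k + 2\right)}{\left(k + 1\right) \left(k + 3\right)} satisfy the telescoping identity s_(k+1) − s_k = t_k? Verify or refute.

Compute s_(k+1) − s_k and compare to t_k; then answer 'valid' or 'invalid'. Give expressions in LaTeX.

valid; difference matches t_k

s_(k+1) = 2*(4*k + (k + 1)**2 + 6)/((k + 2)*(k + 4))
s_(k+1) − s_k = 2*(2*k + 5)/(k**4 + 10*k**3 + 35*k**2 + 50*k + 24)
(s_(k+1) − s_k) − t_k = 0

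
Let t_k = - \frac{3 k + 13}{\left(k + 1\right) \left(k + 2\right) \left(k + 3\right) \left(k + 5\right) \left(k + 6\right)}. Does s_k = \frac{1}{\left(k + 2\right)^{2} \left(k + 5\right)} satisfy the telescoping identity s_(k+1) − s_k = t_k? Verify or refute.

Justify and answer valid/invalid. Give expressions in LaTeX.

s_(k+1) = 1/((k + 3)**2*(k + 6))
s_(k+1) − s_k = 1/((k + 3)**2*(k + 6)) - 1/((k + 2)**2*(k + 5))
(s_(k+1) − s_k) − t_k = 4*(k**2 + 7*k + 11)/(k**7 + 22*k**6 + 198*k**5 + 944*k**4 + 2573*k**3 + 4002*k**2 + 3276*k + 1080)

Invalid: residual \frac{4 \left(k^{2} + 7 k + 11\right)}{k^{7} + 22 k^{6} + 198 k^{5} + 944 k^{4} + 2573 k^{3} + 4002 k^{2} + 3276 k + 1080} ≠ 0.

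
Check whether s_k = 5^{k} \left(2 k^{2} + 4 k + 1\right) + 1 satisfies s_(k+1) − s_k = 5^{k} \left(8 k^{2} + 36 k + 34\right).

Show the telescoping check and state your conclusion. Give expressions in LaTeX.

s_(k+1) = 5**(k + 1)*(4*k + 2*(k + 1)**2 + 5) + 1
s_(k+1) − s_k = 5**k*(8*k**2 + 36*k + 34)
(s_(k+1) − s_k) − t_k = 0

Valid: the claim telescopes to t_k.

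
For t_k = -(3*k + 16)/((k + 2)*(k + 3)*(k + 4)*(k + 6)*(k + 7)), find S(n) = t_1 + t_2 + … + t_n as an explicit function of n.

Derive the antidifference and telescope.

Ratio r(k) = (k + 2)*(k + 6)*(3*k + 19)/((k + 5)*(k + 8)*(3*k + 16)).
Factor: A=k + 2; B=k + 8; C=k**2 + 31*k/3 + 80/3.
Key eq: (k + 2)·f(k+1) = (k + 7)·f(k) + (k**2 + 31*k/3 + 80/3).
Degrees (1,1,2) ⇒ d ≤ 5.
Coefficient equations give f(k) = k*(k + 4)*(k + 5)*(k**2 + 11*k + 36)/108.
Then R = B(k−1)f/C = k*(k + 4)*(k + 7)*(k**2 + 11*k + 36)/(36*(3*k + 16)), so s_k = R(k)·t_k = k*(-k**2 - 11*k - 36)/(36*(k**3 + 11*k**2 + 36*k + 36)).
Check: Δs_k = (-3*k - 16)/(k**5 + 22*k**4 + 185*k**3 + 740*k**2 + 1404*k + 1008). ✓
Telescope: S(n) = s_(n+1) − s_(1) = (-n**3 - 14*n**2 - 61*n - 48)/(36*(n**3 + 14*n**2 + 61*n + 84)) − (-1/63) = n*(-n**2 - 14*n - 61)/(84*(n**3 + 14*n**2 + 61*n + 84)).

S(n) = n*(-n**2 - 14*n - 61)/(84*(n**3 + 14*n**2 + 61*n + 84))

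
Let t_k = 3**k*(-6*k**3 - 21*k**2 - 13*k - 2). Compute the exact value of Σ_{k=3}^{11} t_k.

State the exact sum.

Step 1: r(k) = 3*(6*k**3 + 39*k**2 + 73*k + 42)/(6*k**3 + 21*k**2 + 13*k + 2).
A = 3, B = 1, C = k**3 + 7*k**2/2 + 13*k/6 + 1/3.
Need (3)·f(k+1) − (1)·f(k) = k**3 + 7*k**2/2 + 13*k/6 + 1/3.
From deg A=0, deg B=0, deg C=3: d=3.
Solve for f: f(k) = (k - 1)*(3*k**2 + 2)/6 (degree 3 ≤ 3).
Then R = B(k−1)f/C = (k - 1)*(3*k**2 + 2)/((2*k + 1)*(3*k**2 + 9*k + 2)), so s_k = R(k)·t_k = 3**k*(-3*k**3 + 3*k**2 - 2*k + 2).
Check: Δs_k = 3**k*(-6*k**3 - 21*k**2 - 13*k - 2). ✓
Sum = s_(12) − s_(3); s_(12) = -2537099334, s_(3) = -1566 ⇒ -2537097768.

Σ = -2537097768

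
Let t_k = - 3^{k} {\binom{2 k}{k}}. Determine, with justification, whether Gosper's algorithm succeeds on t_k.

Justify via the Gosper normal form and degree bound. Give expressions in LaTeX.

No — negative degree bound, so no certificate f.

Ratio r(k) = 6*(2*k + 1)/(k + 1).
Take A(k)=12*k + 6, B(k)=k + 1, C(k)=1.
Set up (12*k + 6)·f(k+1) − (k)·f(k) − (1) = 0.
Bound: deg f ≤ -1.
Bound -1 < 0, so the key equation has no polynomial solution.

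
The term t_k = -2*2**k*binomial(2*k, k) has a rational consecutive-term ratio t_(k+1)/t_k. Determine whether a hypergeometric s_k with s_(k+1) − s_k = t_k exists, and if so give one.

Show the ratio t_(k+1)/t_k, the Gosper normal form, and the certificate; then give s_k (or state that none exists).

not Gosper-summable; s_k does not exist

The ratio is 4*(2*k + 1)/(k + 1).
A = 8*k + 4, B = k + 1, C = 1.
Solve (8*k + 4)·f(k+1) − (k)·f(k) = 1.
deg f ≤ -1 (via 1,1,0).
d = -1 < 0 ⇒ no nonzero polynomial f; not summable.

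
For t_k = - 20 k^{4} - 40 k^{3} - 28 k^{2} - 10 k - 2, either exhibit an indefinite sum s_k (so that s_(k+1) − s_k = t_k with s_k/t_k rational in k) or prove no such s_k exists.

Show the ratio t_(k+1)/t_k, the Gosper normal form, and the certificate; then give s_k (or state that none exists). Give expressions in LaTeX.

s_k = k \left(- 4 k^{4} + 4 k^{2} - k - 1\right)

The ratio is (10*k**4 + 60*k**3 + 134*k**2 + 133*k + 50)/(10*k**4 + 20*k**3 + 14*k**2 + 5*k + 1).
Take A(k)=1, B(k)=1, C(k)=k**4 + 2*k**3 + 7*k**2/5 + k/2 + 1/10.
Key eq: (1)·f(k+1) = (1)·f(k) + (k**4 + 2*k**3 + 7*k**2/5 + k/2 + 1/10).
deg f ≤ 5 (via 0,0,4).
Coefficient equations give f(k) = k*(k + 1)*(4*k**3 - 4*k**2 + 1)/20.
Certificate R = B(k−1)f/C = k*(4*k**3 - 4*k**2 + 1)/(2*(10*k**3 + 10*k**2 + 4*k + 1)) gives s_k = k*(-4*k**4 + 4*k**2 - k - 1).
s_(k+1) − s_k = -20*k**4 - 40*k**3 - 28*k**2 - 10*k - 2 = t_k.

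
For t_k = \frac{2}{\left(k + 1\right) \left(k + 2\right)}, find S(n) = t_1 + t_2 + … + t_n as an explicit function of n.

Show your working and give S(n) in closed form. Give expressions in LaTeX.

t_(k+1)/t_k = (k + 1)/(k + 3).
So A=k + 1 and B=k + 3, with C=1.
Set up (k + 1)·f(k+1) − (k + 2)·f(k) − (1) = 0.
From deg A=1, deg B=1, deg C=0: d=1.
Coefficient equations give f(k) = k.
R(k) = B(k−1)·f(k)/C(k) = k*(k + 2); s_k = R·t_k = 2*k/(k + 1).
Verify: 2/(k**2 + 3*k + 2) matches t_k.
Σ_(k=1)^n t_k = s_(n+1) − s_(1) = (2*(n + 1)/(n + 2)) − (1), i.e. n/(n + 2).

S(n) = \frac{n}{n + 2}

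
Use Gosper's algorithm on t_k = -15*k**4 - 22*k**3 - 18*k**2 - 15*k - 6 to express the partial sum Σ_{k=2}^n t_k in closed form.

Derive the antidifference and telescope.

S(n) = -3*n**5 - 13*n**4 - 22*n**3 - 22*n**2 - 16*n + 76

t_(k+1)/t_k = (15*k**4 + 82*k**3 + 174*k**2 + 177*k + 76)/(15*k**4 + 22*k**3 + 18*k**2 + 15*k + 6).
So A=1 and B=1, with C=k**4 + 22*k**3/15 + 6*k**2/5 + k + 2/5.
Key eq: (1)·f(k+1) = (1)·f(k) + (k**4 + 22*k**3/15 + 6*k**2/5 + k + 2/5).
deg f ≤ 5 (via 0,0,4).
Solve for f: f(k) = k*(3*k**4 - 2*k**3 + 4*k + 1)/15 (degree 5 ≤ 5).
R(k) = B(k−1)·f(k)/C(k) = k*(3*k**4 - 2*k**3 + 4*k + 1)/(15*k**4 + 22*k**3 + 18*k**2 + 15*k + 6); s_k = R·t_k = k*(-3*k**4 + 2*k**3 - 4*k - 1).
Δs = -15*k**4 - 22*k**3 - 18*k**2 - 15*k - 6, as required.
Σ_(k=2)^n t_k = s_(n+1) − s_(2) = (-3*n**5 - 13*n**4 - 22*n**3 - 22*n**2 - 16*n - 6) − (-82), i.e. -3*n**5 - 13*n**4 - 22*n**3 - 22*n**2 - 16*n + 76.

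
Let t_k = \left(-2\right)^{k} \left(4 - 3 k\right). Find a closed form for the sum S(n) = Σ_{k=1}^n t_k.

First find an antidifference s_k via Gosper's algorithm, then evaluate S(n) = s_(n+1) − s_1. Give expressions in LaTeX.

S(n) = - 2 \left(-2\right)^{n} n + 2 \left(-2\right)^{n} - 2

Step 1: r(k) = 2*(1 - 3*k)/(3*k - 4).
So A=-2 and B=1, with C=k - 4/3.
Need (-2)·f(k+1) − (1)·f(k) = k - 4/3.
From deg A=0, deg B=0, deg C=1: d=1.
Solve for f: f(k) = -(k - 2)/3 (degree 1 ≤ 1).
Get s_k = R·t_k = (-2)**k*(k - 2) with R(k) = B(k−1)f(k)/C(k) = -(k - 2)/(3*k - 4).
Δs = (-2)**k*(4 - 3*k), as required.
s_(n+1) = (-2)**(n + 1)*(n - 1) and s_(1) = 2, so S(n) = -2*(-2)**n*n + 2*(-2)**n - 2.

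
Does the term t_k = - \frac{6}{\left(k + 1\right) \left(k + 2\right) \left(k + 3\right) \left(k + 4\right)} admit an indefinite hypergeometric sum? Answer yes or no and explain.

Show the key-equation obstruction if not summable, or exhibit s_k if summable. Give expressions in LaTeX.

The ratio is (k + 1)/(k + 5).
Normal form (A,B,C) = (k + 1, k + 5, 1).
Set up (k + 1)·f(k+1) − (k + 4)·f(k) − (1) = 0.
deg f ≤ 3 (via 1,1,0).
Match coefficients ⇒ f(k) = k*(k**2 + 6*k + 11)/18.
So s_k = (B(k−1)f/C)·t_k = (k*(k + 4)*(k**2 + 6*k + 11)/18)·t_k = k*(-k**2 - 6*k - 11)/(3*(k + 1)*(k + 2)*(k + 3)).
s_(k+1) − s_k = -6/(k**4 + 10*k**3 + 35*k**2 + 50*k + 24) = t_k.

Yes. s_k = \frac{k \left(- k^{2} - 6 k - 11\right)}{3 \left(k + 1\right) \left(k + 2\right) \left(k + 3\right)}.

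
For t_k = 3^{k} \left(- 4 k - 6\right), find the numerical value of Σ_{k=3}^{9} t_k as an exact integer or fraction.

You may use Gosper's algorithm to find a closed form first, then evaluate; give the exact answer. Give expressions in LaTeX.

The ratio is 3*(2*k + 5)/(2*k + 3).
Gosper form: A/B · C(k+1)/C(k) with A=3, B=1, C=k + 3/2.
Key eq: (3)·f(k+1) = (1)·f(k) + (k + 3/2).
d = 1 from the (0,0,1) case.
Solving with deg f ≤ 1: f(k) = k/2.
Get s_k = R·t_k = -2*3**k*k with R(k) = B(k−1)f(k)/C(k) = k/(2*k + 3).
Check: Δs_k = 3**k*(-4*k - 6). ✓
Evaluate s at k=10 and k=3: -1180980 and -162; difference -1180818.

Σ = -1180818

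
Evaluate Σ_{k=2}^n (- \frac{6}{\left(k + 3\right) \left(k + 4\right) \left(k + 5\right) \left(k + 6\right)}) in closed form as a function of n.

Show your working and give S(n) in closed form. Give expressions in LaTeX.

Compute t_(k+1)/t_k: get (k + 3)/(k + 7).
Factor: A=k + 3; B=k + 7; C=1.
Solve (k + 3)·f(k+1) − (k + 6)·f(k) = 1.
From deg A=1, deg B=1, deg C=0: d=3.
Solve for f: f(k) = k*(k**2 + 12*k + 47)/180 (degree 3 ≤ 3).
So s_k = (B(k−1)f/C)·t_k = (k*(k + 6)*(k**2 + 12*k + 47)/180)·t_k = k*(-k**2 - 12*k - 47)/(30*(k + 3)*(k + 4)*(k + 5)).
Check: Δs_k = -6/(k**4 + 18*k**3 + 119*k**2 + 342*k + 360). ✓
Σ_(k=2)^n t_k = s_(n+1) − s_(2) = ((-n**3 - 15*n**2 - 74*n - 60)/(30*(n**3 + 15*n**2 + 74*n + 120))) − (-1/42), i.e. (-n**3 - 15*n**2 - 74*n + 90)/(105*(n**3 + 15*n**2 + 74*n + 120)).

S(n) = \frac{- n^{3} - 15 n^{2} - 74 n + 90}{105 \left(n^{3} + 15 n^{2} + 74 n + 120\right)}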